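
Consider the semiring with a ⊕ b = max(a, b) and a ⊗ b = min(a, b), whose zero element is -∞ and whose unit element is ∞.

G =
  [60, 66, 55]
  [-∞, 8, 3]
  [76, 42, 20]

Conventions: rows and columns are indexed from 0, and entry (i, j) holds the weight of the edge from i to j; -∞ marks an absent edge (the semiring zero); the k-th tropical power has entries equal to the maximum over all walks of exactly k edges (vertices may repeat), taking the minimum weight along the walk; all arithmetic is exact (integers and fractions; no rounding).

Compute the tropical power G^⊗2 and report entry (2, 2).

G^⊗2:
  [60, 60, 55]
  [3, 8, 3]
  [60, 66, 55]
Key observation: the optimum is the walk 2->0->2, with weight 76 min 55 = 55.
Optimal value attained by: walk 2->0->2.
Answer: (G^⊗2)[2][2] = 55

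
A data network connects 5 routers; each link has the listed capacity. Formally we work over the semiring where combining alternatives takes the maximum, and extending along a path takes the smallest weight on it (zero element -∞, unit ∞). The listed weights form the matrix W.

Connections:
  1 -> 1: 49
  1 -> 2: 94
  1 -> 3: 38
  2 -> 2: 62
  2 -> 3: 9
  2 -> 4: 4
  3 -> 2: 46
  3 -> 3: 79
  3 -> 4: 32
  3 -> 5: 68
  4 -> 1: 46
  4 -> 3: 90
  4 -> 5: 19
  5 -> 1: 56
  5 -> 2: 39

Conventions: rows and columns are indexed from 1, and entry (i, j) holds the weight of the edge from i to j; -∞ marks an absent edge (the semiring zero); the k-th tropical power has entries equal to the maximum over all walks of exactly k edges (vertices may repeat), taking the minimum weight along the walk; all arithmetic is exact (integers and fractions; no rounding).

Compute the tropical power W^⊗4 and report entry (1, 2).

W^⊗2:
  [49, 62, 38, 32, 38]
  [4, 62, 9, 9, 9]
  [56, 46, 79, 32, 68]
  [46, 46, 79, 32, 68]
  [49, 56, 38, 4, -∞]
W^⊗3:
  [49, 62, 38, 32, 38]
  [9, 62, 9, 9, 9]
  [56, 56, 79, 32, 68]
  [56, 46, 79, 32, 68]
  [49, 56, 38, 32, 38]
W^⊗4:
  [49, 62, 38, 32, 38]
  [9, 62, 9, 9, 9]
  [56, 56, 79, 32, 68]
  [56, 56, 79, 32, 68]
  [49, 56, 38, 32, 38]
Key observation: the optimum is the walk 1->2->2->2->2, with weight 94 min 62 min 62 min 62 = 62.
Optimal value attained by: walk 1->2->2->2->2.
Answer: (W^⊗4)[1][2] = 62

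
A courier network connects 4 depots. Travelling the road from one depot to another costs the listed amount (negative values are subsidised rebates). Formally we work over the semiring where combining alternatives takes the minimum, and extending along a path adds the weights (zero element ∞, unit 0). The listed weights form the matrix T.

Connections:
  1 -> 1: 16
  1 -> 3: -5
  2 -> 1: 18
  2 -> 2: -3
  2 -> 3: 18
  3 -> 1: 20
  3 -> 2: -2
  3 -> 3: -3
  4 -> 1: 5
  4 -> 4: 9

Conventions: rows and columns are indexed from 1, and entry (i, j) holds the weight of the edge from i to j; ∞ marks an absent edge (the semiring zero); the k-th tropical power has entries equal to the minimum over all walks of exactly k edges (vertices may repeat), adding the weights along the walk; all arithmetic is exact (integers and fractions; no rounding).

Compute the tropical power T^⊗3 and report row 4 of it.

T^⊗2:
  [15, -7, -8, ∞]
  [15, -6, 13, ∞]
  [16, -5, -6, ∞]
  [14, ∞, 0, 18]
T^⊗3:
  [11, -10, -11, ∞]
  [12, -9, 10, ∞]
  [13, -8, -9, ∞]
  [20, -2, -3, 27]
Answer: row 4 of T^⊗3 = [20, -2, -3, 27]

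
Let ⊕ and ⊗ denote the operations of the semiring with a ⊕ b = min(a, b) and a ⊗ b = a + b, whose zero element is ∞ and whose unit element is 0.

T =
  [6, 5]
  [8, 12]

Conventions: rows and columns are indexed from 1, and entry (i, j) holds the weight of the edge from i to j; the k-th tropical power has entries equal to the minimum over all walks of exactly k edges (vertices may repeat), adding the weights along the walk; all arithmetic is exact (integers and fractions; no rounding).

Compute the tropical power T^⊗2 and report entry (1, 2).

T^⊗2:
  [12, 11]
  [14, 13]
Key observation: the optimum is the walk 1->1->2, with weight 6 + 5 = 11.
Optimal value attained by: walk 1->1->2.
Answer: (T^⊗2)[1][2] = 11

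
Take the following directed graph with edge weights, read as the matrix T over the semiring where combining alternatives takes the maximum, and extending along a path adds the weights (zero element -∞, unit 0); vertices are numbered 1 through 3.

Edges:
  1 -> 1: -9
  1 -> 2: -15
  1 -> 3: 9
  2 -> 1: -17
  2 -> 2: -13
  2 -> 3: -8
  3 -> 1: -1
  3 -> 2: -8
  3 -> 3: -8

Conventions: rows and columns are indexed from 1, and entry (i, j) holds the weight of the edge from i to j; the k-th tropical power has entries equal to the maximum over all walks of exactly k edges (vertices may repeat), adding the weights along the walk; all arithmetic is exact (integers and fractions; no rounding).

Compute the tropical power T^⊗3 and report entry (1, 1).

T^⊗2:
  [8, 1, 1]
  [-9, -16, -8]
  [-9, -16, 8]
T^⊗3:
  [0, -7, 17]
  [-9, -16, 0]
  [7, 0, 0]
Key observation: the optimum is the walk 1->3->3->1, with weight 9 + (-8) + (-1) = 0.
Optimal value attained by: walk 1->3->3->1.
Answer: (T^⊗3)[1][1] = 0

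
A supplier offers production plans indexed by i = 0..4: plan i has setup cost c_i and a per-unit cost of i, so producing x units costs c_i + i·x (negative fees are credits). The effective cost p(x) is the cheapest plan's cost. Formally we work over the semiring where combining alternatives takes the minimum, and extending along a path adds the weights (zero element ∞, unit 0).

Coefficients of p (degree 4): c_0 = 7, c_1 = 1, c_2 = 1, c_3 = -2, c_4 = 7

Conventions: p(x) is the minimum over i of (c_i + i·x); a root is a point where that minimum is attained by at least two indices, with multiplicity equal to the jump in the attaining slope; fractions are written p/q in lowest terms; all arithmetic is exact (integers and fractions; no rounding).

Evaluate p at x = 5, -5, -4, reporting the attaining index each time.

p(5) = min(7+0·5=7, 1+1·5=6, 1+2·5=11, -2+3·5=13, 7+4·5=27) = 6 (attained by i=1)
p(-5) = min(7+0·(-5)=7, 1+1·(-5)=-4, 1+2·(-5)=-9, -2+3·(-5)=-17, 7+4·(-5)=-13) = -17 (attained by i=3)
p(-4) = min(7+0·(-4)=7, 1+1·(-4)=-3, 1+2·(-4)=-7, -2+3·(-4)=-14, 7+4·(-4)=-9) = -14 (attained by i=3)
Answer: p(5) = 6; p(-5) = -17; p(-4) = -14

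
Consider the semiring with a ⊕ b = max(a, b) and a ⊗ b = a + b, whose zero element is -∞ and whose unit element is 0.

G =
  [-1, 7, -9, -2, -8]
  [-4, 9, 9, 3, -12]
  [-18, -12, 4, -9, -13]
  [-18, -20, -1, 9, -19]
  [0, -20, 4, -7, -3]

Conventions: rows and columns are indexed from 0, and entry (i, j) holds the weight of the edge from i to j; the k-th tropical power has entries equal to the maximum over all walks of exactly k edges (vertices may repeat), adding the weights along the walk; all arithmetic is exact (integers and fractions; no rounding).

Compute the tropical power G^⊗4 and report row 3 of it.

G^⊗2:
  [3, 16, 16, 10, -5]
  [5, 18, 18, 12, -3]
  [-13, -3, 8, 0, -9]
  [-9, -11, 8, 18, -10]
  [-1, 7, 8, 2, -6]
G^⊗3:
  [12, 25, 25, 19, 4]
  [14, 27, 27, 21, 6]
  [-7, 6, 12, 9, -5]
  [0, -2, 17, 27, -1]
  [3, 16, 16, 11, -5]
G^⊗4:
  [21, 34, 34, 28, 13]
  [23, 36, 36, 30, 15]
  [2, 15, 16, 18, -1]
  [9, 7, 26, 36, 8]
  [12, 25, 25, 20, 4]
Answer: row 3 of G^⊗4 = [9, 7, 26, 36, 8]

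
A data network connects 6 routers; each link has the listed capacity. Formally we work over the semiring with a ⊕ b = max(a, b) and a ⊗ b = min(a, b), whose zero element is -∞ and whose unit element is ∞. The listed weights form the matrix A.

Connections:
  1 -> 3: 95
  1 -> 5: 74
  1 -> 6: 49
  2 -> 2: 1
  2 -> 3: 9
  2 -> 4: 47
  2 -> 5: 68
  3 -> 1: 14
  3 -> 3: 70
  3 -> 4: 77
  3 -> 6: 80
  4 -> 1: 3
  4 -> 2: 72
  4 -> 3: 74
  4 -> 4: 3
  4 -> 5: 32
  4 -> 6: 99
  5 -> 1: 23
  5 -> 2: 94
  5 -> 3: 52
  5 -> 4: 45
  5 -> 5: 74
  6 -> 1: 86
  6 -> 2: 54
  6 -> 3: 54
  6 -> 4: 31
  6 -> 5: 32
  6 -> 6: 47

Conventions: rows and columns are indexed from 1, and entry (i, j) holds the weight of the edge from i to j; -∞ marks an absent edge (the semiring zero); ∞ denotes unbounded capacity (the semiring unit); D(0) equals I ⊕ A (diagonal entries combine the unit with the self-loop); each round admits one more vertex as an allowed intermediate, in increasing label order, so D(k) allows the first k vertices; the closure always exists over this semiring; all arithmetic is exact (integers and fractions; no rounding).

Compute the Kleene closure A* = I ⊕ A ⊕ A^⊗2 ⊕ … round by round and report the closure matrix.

D(0):
  [∞, -∞, 95, -∞, 74, 49]
  [-∞, ∞, 9, 47, 68, -∞]
  [14, -∞, ∞, 77, -∞, 80]
  [3, 72, 74, ∞, 32, 99]
  [23, 94, 52, 45, ∞, -∞]
  [86, 54, 54, 31, 32, ∞]
D(1):
  [∞, -∞, 95, -∞, 74, 49]
  [-∞, ∞, 9, 47, 68, -∞]
  [14, -∞, ∞, 77, 14, 80]
  [3, 72, 74, ∞, 32, 99]
  [23, 94, 52, 45, ∞, 23]
  [86, 54, 86, 31, 74, ∞]
D(2):
  [∞, -∞, 95, -∞, 74, 49]
  [-∞, ∞, 9, 47, 68, -∞]
  [14, -∞, ∞, 77, 14, 80]
  [3, 72, 74, ∞, 68, 99]
  [23, 94, 52, 47, ∞, 23]
  [86, 54, 86, 47, 74, ∞]
D(3):
  [∞, -∞, 95, 77, 74, 80]
  [9, ∞, 9, 47, 68, 9]
  [14, -∞, ∞, 77, 14, 80]
  [14, 72, 74, ∞, 68, 99]
  [23, 94, 52, 52, ∞, 52]
  [86, 54, 86, 77, 74, ∞]
D(4):
  [∞, 72, 95, 77, 74, 80]
  [14, ∞, 47, 47, 68, 47]
  [14, 72, ∞, 77, 68, 80]
  [14, 72, 74, ∞, 68, 99]
  [23, 94, 52, 52, ∞, 52]
  [86, 72, 86, 77, 74, ∞]
D(5):
  [∞, 74, 95, 77, 74, 80]
  [23, ∞, 52, 52, 68, 52]
  [23, 72, ∞, 77, 68, 80]
  [23, 72, 74, ∞, 68, 99]
  [23, 94, 52, 52, ∞, 52]
  [86, 74, 86, 77, 74, ∞]
D(6):
  [∞, 74, 95, 77, 74, 80]
  [52, ∞, 52, 52, 68, 52]
  [80, 74, ∞, 77, 74, 80]
  [86, 74, 86, ∞, 74, 99]
  [52, 94, 52, 52, ∞, 52]
  [86, 74, 86, 77, 74, ∞]
Answer: A* = [[∞, 74, 95, 77, 74, 80], [52, ∞, 52, 52, 68, 52], [80, 74, ∞, 77, 74, 80], [86, 74, 86, ∞, 74, 99], [52, 94, 52, 52, ∞, 52], [86, 74, 86, 77, 74, ∞]]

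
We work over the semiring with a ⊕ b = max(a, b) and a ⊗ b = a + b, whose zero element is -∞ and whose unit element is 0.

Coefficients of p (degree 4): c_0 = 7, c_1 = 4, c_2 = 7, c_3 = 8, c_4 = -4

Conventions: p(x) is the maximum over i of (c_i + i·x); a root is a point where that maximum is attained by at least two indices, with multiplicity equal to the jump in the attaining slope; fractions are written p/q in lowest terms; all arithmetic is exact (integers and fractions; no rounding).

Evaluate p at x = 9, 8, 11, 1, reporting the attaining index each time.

p(9) = max(7+0·9=7, 4+1·9=13, 7+2·9=25, 8+3·9=35, -4+4·9=32) = 35 (attained by i=3)
p(8) = max(7+0·8=7, 4+1·8=12, 7+2·8=23, 8+3·8=32, -4+4·8=28) = 32 (attained by i=3)
p(11) = max(7+0·11=7, 4+1·11=15, 7+2·11=29, 8+3·11=41, -4+4·11=40) = 41 (attained by i=3)
p(1) = max(7+0·1=7, 4+1·1=5, 7+2·1=9, 8+3·1=11, -4+4·1=0) = 11 (attained by i=3)
Answer: p(9) = 35; p(8) = 32; p(11) = 41; p(1) = 11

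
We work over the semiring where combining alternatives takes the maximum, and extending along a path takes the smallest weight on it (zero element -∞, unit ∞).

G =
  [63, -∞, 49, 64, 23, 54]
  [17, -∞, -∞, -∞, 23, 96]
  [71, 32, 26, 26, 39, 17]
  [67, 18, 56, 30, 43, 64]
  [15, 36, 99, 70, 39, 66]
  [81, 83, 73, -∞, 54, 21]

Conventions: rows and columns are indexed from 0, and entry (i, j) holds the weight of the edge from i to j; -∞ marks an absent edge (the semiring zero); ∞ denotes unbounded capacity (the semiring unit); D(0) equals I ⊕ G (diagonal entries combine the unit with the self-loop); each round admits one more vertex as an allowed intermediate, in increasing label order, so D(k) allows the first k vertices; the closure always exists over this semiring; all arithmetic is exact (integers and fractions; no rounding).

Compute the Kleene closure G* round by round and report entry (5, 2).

D(0):
  [∞, -∞, 49, 64, 23, 54]
  [17, ∞, -∞, -∞, 23, 96]
  [71, 32, ∞, 26, 39, 17]
  [67, 18, 56, ∞, 43, 64]
  [15, 36, 99, 70, ∞, 66]
  [81, 83, 73, -∞, 54, ∞]
D(1):
  [∞, -∞, 49, 64, 23, 54]
  [17, ∞, 17, 17, 23, 96]
  [71, 32, ∞, 64, 39, 54]
  [67, 18, 56, ∞, 43, 64]
  [15, 36, 99, 70, ∞, 66]
  [81, 83, 73, 64, 54, ∞]
D(2):
  [∞, -∞, 49, 64, 23, 54]
  [17, ∞, 17, 17, 23, 96]
  [71, 32, ∞, 64, 39, 54]
  [67, 18, 56, ∞, 43, 64]
  [17, 36, 99, 70, ∞, 66]
  [81, 83, 73, 64, 54, ∞]
D(3):
  [∞, 32, 49, 64, 39, 54]
  [17, ∞, 17, 17, 23, 96]
  [71, 32, ∞, 64, 39, 54]
  [67, 32, 56, ∞, 43, 64]
  [71, 36, 99, 70, ∞, 66]
  [81, 83, 73, 64, 54, ∞]
D(4):
  [∞, 32, 56, 64, 43, 64]
  [17, ∞, 17, 17, 23, 96]
  [71, 32, ∞, 64, 43, 64]
  [67, 32, 56, ∞, 43, 64]
  [71, 36, 99, 70, ∞, 66]
  [81, 83, 73, 64, 54, ∞]
D(5):
  [∞, 36, 56, 64, 43, 64]
  [23, ∞, 23, 23, 23, 96]
  [71, 36, ∞, 64, 43, 64]
  [67, 36, 56, ∞, 43, 64]
  [71, 36, 99, 70, ∞, 66]
  [81, 83, 73, 64, 54, ∞]
D(6):
  [∞, 64, 64, 64, 54, 64]
  [81, ∞, 73, 64, 54, 96]
  [71, 64, ∞, 64, 54, 64]
  [67, 64, 64, ∞, 54, 64]
  [71, 66, 99, 70, ∞, 66]
  [81, 83, 73, 64, 54, ∞]
Answer: G*[5][2] = 73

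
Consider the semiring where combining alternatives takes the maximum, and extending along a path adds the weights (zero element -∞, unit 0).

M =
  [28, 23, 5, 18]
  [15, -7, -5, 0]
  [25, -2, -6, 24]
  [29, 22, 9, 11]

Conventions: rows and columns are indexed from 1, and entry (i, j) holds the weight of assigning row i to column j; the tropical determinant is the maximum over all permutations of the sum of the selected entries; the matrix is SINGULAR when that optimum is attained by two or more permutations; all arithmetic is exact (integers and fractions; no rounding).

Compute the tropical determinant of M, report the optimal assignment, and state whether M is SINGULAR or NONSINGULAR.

σ = (1, 2, 3, 4): 28 + (-7) + (-6) + 11 = 26
σ = (1, 2, 4, 3): 28 + (-7) + 24 + 9 = 54
σ = (1, 3, 2, 4): 28 + (-5) + (-2) + 11 = 32
σ = (1, 3, 4, 2): 28 + (-5) + 24 + 22 = 69
σ = (1, 4, 2, 3): 28 + 0 + (-2) + 9 = 35
σ = (1, 4, 3, 2): 28 + 0 + (-6) + 22 = 44
σ = (2, 1, 3, 4): 23 + 15 + (-6) + 11 = 43
σ = (2, 1, 4, 3): 23 + 15 + 24 + 9 = 71
σ = (2, 3, 1, 4): 23 + (-5) + 25 + 11 = 54
σ = (2, 3, 4, 1): 23 + (-5) + 24 + 29 = 71
σ = (2, 4, 1, 3): 23 + 0 + 25 + 9 = 57
σ = (2, 4, 3, 1): 23 + 0 + (-6) + 29 = 46
σ = (3, 1, 2, 4): 5 + 15 + (-2) + 11 = 29
σ = (3, 1, 4, 2): 5 + 15 + 24 + 22 = 66
σ = (3, 2, 1, 4): 5 + (-7) + 25 + 11 = 34
σ = (3, 2, 4, 1): 5 + (-7) + 24 + 29 = 51
σ = (3, 4, 1, 2): 5 + 0 + 25 + 22 = 52
σ = (3, 4, 2, 1): 5 + 0 + (-2) + 29 = 32
σ = (4, 1, 2, 3): 18 + 15 + (-2) + 9 = 40
σ = (4, 1, 3, 2): 18 + 15 + (-6) + 22 = 49
σ = (4, 2, 1, 3): 18 + (-7) + 25 + 9 = 45
σ = (4, 2, 3, 1): 18 + (-7) + (-6) + 29 = 34
σ = (4, 3, 1, 2): 18 + (-5) + 25 + 22 = 60
σ = (4, 3, 2, 1): 18 + (-5) + (-2) + 29 = 40
Optimal value attained by: σ = (2, 1, 4, 3).
Answer: det⊕(M) = 71; verdict: SINGULAR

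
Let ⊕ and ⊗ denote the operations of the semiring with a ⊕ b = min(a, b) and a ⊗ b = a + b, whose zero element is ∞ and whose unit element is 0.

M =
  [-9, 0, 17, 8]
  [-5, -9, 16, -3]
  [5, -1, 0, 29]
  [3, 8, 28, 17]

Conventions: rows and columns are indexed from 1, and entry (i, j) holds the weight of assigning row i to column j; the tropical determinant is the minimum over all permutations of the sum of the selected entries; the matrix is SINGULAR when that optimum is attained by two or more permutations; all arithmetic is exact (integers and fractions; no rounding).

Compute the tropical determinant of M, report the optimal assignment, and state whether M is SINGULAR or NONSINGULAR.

σ = (1, 2, 3, 4): (-9) + (-9) + 0 + 17 = -1
σ = (1, 2, 4, 3): (-9) + (-9) + 29 + 28 = 39
σ = (1, 3, 2, 4): (-9) + 16 + (-1) + 17 = 23
σ = (1, 3, 4, 2): (-9) + 16 + 29 + 8 = 44
σ = (1, 4, 2, 3): (-9) + (-3) + (-1) + 28 = 15
σ = (1, 4, 3, 2): (-9) + (-3) + 0 + 8 = -4
σ = (2, 1, 3, 4): 0 + (-5) + 0 + 17 = 12
σ = (2, 1, 4, 3): 0 + (-5) + 29 + 28 = 52
σ = (2, 3, 1, 4): 0 + 16 + 5 + 17 = 38
σ = (2, 3, 4, 1): 0 + 16 + 29 + 3 = 48
σ = (2, 4, 1, 3): 0 + (-3) + 5 + 28 = 30
σ = (2, 4, 3, 1): 0 + (-3) + 0 + 3 = 0
σ = (3, 1, 2, 4): 17 + (-5) + (-1) + 17 = 28
σ = (3, 1, 4, 2): 17 + (-5) + 29 + 8 = 49
σ = (3, 2, 1, 4): 17 + (-9) + 5 + 17 = 30
σ = (3, 2, 4, 1): 17 + (-9) + 29 + 3 = 40
σ = (3, 4, 1, 2): 17 + (-3) + 5 + 8 = 27
σ = (3, 4, 2, 1): 17 + (-3) + (-1) + 3 = 16
σ = (4, 1, 2, 3): 8 + (-5) + (-1) + 28 = 30
σ = (4, 1, 3, 2): 8 + (-5) + 0 + 8 = 11
σ = (4, 2, 1, 3): 8 + (-9) + 5 + 28 = 32
σ = (4, 2, 3, 1): 8 + (-9) + 0 + 3 = 2
σ = (4, 3, 1, 2): 8 + 16 + 5 + 8 = 37
σ = (4, 3, 2, 1): 8 + 16 + (-1) + 3 = 26
Optimal value attained by: σ = (1, 4, 3, 2).
Answer: det⊕(M) = -4; verdict: NONSINGULAR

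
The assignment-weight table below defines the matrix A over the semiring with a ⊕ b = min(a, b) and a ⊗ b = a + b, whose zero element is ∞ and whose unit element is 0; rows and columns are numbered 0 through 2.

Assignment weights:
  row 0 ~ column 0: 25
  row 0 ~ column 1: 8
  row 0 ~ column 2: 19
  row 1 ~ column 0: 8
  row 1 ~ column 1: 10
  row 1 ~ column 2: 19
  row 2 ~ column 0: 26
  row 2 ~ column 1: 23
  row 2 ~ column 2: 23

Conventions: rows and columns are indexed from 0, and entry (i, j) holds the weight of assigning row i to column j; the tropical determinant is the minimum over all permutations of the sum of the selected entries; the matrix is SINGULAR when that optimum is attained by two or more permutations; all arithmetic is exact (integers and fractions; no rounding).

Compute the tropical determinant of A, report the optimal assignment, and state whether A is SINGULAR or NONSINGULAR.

σ = (0, 1, 2): 25 + 10 + 23 = 58
σ = (0, 2, 1): 25 + 19 + 23 = 67
σ = (1, 0, 2): 8 + 8 + 23 = 39
σ = (1, 2, 0): 8 + 19 + 26 = 53
σ = (2, 0, 1): 19 + 8 + 23 = 50
σ = (2, 1, 0): 19 + 10 + 26 = 55
Optimal value attained by: σ = (1, 0, 2).
Answer: det⊕(A) = 39; verdict: NONSINGULAR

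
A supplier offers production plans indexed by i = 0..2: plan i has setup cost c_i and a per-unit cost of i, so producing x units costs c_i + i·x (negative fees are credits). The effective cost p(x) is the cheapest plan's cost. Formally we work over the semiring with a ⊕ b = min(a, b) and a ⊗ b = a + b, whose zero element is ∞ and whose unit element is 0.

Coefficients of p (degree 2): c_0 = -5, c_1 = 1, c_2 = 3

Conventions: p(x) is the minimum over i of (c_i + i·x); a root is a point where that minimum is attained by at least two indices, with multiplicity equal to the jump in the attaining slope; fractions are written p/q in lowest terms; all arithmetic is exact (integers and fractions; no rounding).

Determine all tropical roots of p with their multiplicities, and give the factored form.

hull edge (i=0, c=-5) to (i=2, c=3): slope 4, span 2
Factored form: p(x) = 3 ⊗ (x ⊕ (-4)) ⊗ (x ⊕ (-4))
Answer: roots = -4 (mult 2)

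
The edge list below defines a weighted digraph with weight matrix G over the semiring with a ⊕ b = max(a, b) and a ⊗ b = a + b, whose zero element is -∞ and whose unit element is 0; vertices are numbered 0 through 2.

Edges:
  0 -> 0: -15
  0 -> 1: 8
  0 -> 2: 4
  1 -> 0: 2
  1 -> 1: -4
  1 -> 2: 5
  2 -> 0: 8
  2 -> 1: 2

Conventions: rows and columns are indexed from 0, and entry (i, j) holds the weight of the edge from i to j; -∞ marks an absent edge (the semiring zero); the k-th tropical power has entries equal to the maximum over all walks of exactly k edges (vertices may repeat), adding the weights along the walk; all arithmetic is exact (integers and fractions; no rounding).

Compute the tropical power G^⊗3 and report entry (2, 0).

G^⊗2:
  [12, 6, 13]
  [13, 10, 6]
  [4, 16, 12]
G^⊗3:
  [21, 20, 16]
  [14, 21, 17]
  [20, 14, 21]
Key observation: the optimum is the walk 2->0->2->0, with weight 8 + 4 + 8 = 20.
Optimal value attained by: walk 2->0->2->0.
Answer: (G^⊗3)[2][0] = 20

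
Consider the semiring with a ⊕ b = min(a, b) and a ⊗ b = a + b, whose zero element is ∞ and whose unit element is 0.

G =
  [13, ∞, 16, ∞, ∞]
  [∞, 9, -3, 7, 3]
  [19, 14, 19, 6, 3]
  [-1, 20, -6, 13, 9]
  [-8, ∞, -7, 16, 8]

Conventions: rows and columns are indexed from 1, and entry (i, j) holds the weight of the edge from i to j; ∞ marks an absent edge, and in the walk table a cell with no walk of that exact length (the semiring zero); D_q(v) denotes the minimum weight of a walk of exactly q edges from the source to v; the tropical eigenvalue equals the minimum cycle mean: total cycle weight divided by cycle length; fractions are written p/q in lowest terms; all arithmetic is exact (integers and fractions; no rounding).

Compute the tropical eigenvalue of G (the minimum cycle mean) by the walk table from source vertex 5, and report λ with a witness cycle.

q=0: [∞, ∞, ∞, ∞, 0]
q=1: [-8, ∞, -7, 16, 8]
q=2: [0, 7, 1, -1, -4]
q=3: [-12, 15, -11, 7, 4]
q=4: [-4, 3, -3, -5, -8]
q=5: [-16, 11, -15, 3, 0]
Optimal cycle mean attained by: cycle 3->5->3, total 3 + (-7), length 2.
Answer: λ = -2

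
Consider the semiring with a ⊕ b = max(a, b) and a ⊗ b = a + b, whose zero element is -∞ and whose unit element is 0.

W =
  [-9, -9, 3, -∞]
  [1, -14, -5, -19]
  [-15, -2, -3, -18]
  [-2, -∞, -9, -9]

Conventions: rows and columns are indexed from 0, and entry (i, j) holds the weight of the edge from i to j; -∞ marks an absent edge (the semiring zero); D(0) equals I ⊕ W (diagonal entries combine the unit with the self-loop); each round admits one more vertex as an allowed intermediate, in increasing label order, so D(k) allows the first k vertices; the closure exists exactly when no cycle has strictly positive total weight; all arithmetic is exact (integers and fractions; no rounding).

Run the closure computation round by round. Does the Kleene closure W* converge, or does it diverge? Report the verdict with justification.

D(0):
  [0, -9, 3, -∞]
  [1, 0, -5, -19]
  [-15, -2, 0, -18]
  [-2, -∞, -9, 0]
D(1):
  [0, -9, 3, -∞]
  [1, 0, 4, -19]
  [-15, -2, 0, -18]
  [-2, -11, 1, 0]
Detection: at round 2, diagonal entry (2, 2) turns strictly positive.
Key observation: the cycle 2->1->0->2 has total weight (-2) + 1 + 3, which is strictly positive.
Answer: DIVERGES — positive cycle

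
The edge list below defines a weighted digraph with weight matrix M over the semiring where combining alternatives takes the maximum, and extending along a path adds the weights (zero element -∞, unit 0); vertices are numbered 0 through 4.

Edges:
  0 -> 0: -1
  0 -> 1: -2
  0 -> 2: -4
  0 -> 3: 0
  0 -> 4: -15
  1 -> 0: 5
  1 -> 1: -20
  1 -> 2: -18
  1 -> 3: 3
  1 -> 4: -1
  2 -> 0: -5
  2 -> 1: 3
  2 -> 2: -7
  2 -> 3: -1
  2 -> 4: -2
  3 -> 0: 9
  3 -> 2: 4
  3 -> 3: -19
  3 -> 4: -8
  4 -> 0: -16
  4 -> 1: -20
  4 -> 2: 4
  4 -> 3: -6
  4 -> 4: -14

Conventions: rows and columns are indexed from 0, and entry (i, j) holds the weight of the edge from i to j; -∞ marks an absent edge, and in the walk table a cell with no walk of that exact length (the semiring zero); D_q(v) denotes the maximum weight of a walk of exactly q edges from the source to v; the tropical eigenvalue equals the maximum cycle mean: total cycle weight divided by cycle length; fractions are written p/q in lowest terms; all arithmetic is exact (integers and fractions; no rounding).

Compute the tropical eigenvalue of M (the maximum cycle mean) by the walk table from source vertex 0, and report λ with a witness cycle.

q=0: [0, -∞, -∞, -∞, -∞]
q=1: [-1, -2, -4, 0, -15]
q=2: [9, -1, 4, 1, -3]
q=3: [10, 7, 5, 9, 2]
q=4: [18, 8, 13, 10, 6]
q=5: [19, 16, 14, 18, 11]
Optimal cycle mean attained by: cycle 0->3->0, total 0 + 9, length 2.
Answer: λ = 9/2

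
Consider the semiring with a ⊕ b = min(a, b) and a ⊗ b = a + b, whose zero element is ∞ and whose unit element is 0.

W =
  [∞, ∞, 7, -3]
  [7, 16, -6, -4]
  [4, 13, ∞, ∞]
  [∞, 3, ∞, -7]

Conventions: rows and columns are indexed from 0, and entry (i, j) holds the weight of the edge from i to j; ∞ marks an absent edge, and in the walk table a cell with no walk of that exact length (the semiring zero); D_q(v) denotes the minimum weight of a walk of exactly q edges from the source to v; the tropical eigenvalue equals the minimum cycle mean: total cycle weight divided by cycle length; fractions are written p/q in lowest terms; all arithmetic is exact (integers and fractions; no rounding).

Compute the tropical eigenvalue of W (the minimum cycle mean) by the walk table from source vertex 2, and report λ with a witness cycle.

q=0: [∞, ∞, 0, ∞]
q=1: [4, 13, ∞, ∞]
q=2: [20, 29, 7, 1]
q=3: [11, 4, 23, -6]
q=4: [11, -3, -2, -13]
Optimal cycle mean attained by: cycle 3->3, total (-7), length 1.
Answer: λ = -7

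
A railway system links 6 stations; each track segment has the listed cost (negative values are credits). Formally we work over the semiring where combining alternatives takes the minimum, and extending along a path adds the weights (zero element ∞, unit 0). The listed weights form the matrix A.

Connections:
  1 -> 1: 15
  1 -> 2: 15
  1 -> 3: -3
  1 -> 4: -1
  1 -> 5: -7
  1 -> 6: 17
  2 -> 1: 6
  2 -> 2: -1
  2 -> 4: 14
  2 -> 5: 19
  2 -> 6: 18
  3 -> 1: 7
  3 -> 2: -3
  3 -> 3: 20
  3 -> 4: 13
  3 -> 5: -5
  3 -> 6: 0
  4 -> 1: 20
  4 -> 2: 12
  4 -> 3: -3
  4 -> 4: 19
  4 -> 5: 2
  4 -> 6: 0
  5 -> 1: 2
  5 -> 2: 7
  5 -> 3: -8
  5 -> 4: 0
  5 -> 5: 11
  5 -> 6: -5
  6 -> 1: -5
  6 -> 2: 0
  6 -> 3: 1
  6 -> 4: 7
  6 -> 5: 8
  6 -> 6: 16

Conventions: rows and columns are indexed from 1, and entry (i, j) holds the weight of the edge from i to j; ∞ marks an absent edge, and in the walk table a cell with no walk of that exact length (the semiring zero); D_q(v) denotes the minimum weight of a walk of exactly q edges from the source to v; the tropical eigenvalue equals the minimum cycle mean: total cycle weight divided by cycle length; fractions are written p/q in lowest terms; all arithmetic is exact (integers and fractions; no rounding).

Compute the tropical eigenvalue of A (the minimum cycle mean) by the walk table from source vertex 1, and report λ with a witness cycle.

q=0: [0, ∞, ∞, ∞, ∞, ∞]
q=1: [15, 15, -3, -1, -7, 17]
q=2: [-5, -6, -15, -7, -8, -12]
q=3: [-17, -18, -16, -8, -20, -15]
q=4: [-20, -19, -28, -20, -24, -25]
q=5: [-30, -31, -32, -24, -33, -29]
q=6: [-34, -35, -41, -33, -37, -38]
Optimal cycle mean attained by: cycle 3->5->3, total (-5) + (-8), length 2.
Answer: λ = -13/2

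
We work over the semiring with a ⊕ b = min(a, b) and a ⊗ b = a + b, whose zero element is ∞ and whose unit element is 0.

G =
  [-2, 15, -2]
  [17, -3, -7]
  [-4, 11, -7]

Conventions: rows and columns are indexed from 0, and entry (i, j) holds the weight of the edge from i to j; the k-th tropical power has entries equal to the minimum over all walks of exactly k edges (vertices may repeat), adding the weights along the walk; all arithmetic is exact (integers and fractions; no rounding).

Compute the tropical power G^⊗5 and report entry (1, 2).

G^⊗2:
  [-6, 9, -9]
  [-11, -6, -14]
  [-11, 4, -14]
G^⊗3:
  [-13, 2, -16]
  [-18, -9, -21]
  [-18, -3, -21]
G^⊗4:
  [-20, -5, -23]
  [-25, -12, -28]
  [-25, -10, -28]
G^⊗5:
  [-27, -12, -30]
  [-32, -17, -35]
  [-32, -17, -35]
Key observation: the optimum is the walk 1->2->2->2->2->2, with weight (-7) + (-7) + (-7) + (-7) + (-7) = -35.
Optimal value attained by: walk 1->2->2->2->2->2.
Answer: (G^⊗5)[1][2] = -35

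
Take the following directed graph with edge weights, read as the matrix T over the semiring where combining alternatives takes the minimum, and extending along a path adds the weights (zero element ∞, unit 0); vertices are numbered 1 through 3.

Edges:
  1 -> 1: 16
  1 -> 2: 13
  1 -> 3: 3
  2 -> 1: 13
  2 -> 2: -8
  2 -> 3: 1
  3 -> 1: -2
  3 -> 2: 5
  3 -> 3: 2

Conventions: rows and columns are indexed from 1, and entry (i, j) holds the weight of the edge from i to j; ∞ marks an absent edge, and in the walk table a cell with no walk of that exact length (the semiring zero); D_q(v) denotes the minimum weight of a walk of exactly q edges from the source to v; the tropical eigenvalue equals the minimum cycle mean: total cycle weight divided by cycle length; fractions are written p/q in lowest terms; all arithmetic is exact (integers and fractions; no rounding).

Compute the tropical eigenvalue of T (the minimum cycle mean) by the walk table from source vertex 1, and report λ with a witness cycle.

q=0: [0, ∞, ∞]
q=1: [16, 13, 3]
q=2: [1, 5, 5]
q=3: [3, -3, 4]
Optimal cycle mean attained by: cycle 2->2, total (-8), length 1.
Answer: λ = -8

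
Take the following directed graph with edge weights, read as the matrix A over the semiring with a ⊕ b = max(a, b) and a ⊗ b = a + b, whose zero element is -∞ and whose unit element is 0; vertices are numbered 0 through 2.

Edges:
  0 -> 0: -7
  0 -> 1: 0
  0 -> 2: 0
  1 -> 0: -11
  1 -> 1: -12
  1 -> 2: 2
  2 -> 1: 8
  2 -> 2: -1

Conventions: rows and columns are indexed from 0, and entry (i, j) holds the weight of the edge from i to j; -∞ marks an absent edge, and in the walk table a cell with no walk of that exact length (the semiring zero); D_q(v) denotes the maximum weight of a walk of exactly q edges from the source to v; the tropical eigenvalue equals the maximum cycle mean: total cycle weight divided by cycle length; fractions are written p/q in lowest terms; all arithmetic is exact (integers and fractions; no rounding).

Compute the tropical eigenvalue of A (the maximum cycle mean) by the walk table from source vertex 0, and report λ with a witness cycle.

q=0: [0, -∞, -∞]
q=1: [-7, 0, 0]
q=2: [-11, 8, 2]
q=3: [-3, 10, 10]
Optimal cycle mean attained by: cycle 1->2->1, total 2 + 8, length 2.
Answer: λ = 5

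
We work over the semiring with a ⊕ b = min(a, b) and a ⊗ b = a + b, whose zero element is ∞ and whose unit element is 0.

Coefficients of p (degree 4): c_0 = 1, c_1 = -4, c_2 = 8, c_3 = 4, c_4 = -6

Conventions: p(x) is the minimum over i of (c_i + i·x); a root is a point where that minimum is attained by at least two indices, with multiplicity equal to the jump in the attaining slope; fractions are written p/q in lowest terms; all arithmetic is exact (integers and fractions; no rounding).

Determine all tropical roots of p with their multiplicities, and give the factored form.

hull edge (i=0, c=1) to (i=1, c=-4): slope -5, span 1
hull edge (i=1, c=-4) to (i=4, c=-6): slope -2/3, span 3
Factored form: p(x) = -6 ⊗ (x ⊕ 2/3) ⊗ (x ⊕ 2/3) ⊗ (x ⊕ 2/3) ⊗ (x ⊕ 5)
Answer: roots = 2/3 (mult 3), 5 (mult 1)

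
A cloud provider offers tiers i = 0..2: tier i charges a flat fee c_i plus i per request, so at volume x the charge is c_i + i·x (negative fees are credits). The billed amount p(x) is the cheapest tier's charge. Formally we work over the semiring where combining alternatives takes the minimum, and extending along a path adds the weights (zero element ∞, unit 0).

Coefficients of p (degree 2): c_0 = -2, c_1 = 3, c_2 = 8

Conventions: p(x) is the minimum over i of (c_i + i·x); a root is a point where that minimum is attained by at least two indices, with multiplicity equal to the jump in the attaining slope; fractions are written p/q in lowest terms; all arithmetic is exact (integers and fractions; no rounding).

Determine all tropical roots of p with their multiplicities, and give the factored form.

hull edge (i=0, c=-2) to (i=2, c=8): slope 5, span 2
Factored form: p(x) = 8 ⊗ (x ⊕ (-5)) ⊗ (x ⊕ (-5))
Answer: roots = -5 (mult 2)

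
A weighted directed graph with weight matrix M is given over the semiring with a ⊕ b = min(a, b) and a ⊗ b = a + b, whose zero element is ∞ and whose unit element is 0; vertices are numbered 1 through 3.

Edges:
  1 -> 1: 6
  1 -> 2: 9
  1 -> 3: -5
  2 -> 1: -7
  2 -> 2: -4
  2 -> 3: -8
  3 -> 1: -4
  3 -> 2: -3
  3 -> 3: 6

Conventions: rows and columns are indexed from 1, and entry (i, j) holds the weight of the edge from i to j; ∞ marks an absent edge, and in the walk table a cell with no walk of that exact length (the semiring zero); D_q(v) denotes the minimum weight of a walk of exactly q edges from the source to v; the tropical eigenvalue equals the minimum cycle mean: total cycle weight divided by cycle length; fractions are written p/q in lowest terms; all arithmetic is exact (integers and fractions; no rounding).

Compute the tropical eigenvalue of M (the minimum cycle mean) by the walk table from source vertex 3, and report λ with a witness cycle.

q=0: [∞, ∞, 0]
q=1: [-4, -3, 6]
q=2: [-10, -7, -11]
q=3: [-15, -14, -15]
Optimal cycle mean attained by: cycle 2->3->2, total (-8) + (-3), length 2.
Answer: λ = -11/2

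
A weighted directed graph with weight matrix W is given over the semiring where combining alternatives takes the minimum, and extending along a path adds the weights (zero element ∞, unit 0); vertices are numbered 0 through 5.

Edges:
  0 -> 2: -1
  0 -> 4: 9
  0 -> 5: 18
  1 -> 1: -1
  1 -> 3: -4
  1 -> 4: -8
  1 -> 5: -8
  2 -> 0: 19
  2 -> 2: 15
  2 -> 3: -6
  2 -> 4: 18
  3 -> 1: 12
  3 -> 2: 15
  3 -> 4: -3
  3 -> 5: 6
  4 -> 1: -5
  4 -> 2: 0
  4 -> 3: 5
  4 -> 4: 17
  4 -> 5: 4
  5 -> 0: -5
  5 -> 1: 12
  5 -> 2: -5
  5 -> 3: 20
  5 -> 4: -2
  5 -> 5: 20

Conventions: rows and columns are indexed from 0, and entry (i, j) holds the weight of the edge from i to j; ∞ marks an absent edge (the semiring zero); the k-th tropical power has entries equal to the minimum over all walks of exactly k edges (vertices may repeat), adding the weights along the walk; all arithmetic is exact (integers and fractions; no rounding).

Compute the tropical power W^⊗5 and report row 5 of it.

W^⊗2:
  [13, 4, 9, -7, 16, 13]
  [-13, -13, -13, -5, -10, -9]
  [34, 6, 9, 9, -9, 0]
  [1, -8, -3, 2, 4, 1]
  [-1, -6, -1, -9, -13, -13]
  [14, -7, -6, -11, 4, 2]
W^⊗3:
  [8, 3, 8, 0, -10, -4]
  [-14, -15, -14, -19, -21, -21]
  [-5, -14, -9, -4, -2, -5]
  [-4, -9, -4, -12, -16, -16]
  [-18, -18, -18, -10, -15, -14]
  [-3, -8, -3, -12, -15, -15]
W^⊗4:
  [-9, -15, -10, -5, -6, -6]
  [-26, -26, -26, -20, -23, -23]
  [-10, -15, -10, -18, -22, -22]
  [-21, -21, -21, -13, -18, -17]
  [-19, -20, -19, -24, -26, -26]
  [-20, -20, -20, -12, -17, -16]
W^⊗5:
  [-11, -16, -11, -19, -23, -23]
  [-28, -28, -28, -32, -34, -34]
  [-27, -27, -27, -19, -24, -23]
  [-22, -23, -22, -27, -29, -29]
  [-31, -31, -31, -25, -28, -28]
  [-21, -22, -21, -26, -28, -28]
Answer: row 5 of W^⊗5 = [-21, -22, -21, -26, -28, -28]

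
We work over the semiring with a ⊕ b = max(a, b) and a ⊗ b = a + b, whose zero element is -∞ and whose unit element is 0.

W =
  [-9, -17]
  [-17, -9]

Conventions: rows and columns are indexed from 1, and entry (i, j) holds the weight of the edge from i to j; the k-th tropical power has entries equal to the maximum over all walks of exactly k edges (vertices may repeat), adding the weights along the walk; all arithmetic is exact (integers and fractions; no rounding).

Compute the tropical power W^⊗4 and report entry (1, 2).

W^⊗2:
  [-18, -26]
  [-26, -18]
W^⊗3:
  [-27, -35]
  [-35, -27]
W^⊗4:
  [-36, -44]
  [-44, -36]
Key observation: the optimum is the walk 1->1->1->1->2, with weight (-9) + (-9) + (-9) + (-17) = -44.
Optimal value attained by: walk 1->1->1->1->2.
Answer: (W^⊗4)[1][2] = -44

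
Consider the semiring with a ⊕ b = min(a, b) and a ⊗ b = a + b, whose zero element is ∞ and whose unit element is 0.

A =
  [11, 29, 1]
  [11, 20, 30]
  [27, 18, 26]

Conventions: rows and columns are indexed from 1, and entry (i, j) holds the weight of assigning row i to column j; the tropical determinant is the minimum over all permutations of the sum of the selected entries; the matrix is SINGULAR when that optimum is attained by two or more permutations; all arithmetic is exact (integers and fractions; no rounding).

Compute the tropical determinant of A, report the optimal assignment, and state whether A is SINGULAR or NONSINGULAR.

σ = (1, 2, 3): 11 + 20 + 26 = 57
σ = (1, 3, 2): 11 + 30 + 18 = 59
σ = (2, 1, 3): 29 + 11 + 26 = 66
σ = (2, 3, 1): 29 + 30 + 27 = 86
σ = (3, 1, 2): 1 + 11 + 18 = 30
σ = (3, 2, 1): 1 + 20 + 27 = 48
Optimal value attained by: σ = (3, 1, 2).
Answer: det⊕(A) = 30; verdict: NONSINGULAR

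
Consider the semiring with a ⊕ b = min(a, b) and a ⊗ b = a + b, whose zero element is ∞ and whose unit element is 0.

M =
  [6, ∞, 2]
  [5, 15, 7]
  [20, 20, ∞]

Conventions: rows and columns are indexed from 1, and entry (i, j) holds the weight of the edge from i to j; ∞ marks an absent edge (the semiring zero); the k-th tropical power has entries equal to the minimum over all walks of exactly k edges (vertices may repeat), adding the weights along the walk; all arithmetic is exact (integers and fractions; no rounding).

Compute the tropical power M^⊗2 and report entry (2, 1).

M^⊗2:
  [12, 22, 8]
  [11, 27, 7]
  [25, 35, 22]
Key observation: the optimum is the walk 2->1->1, with weight 5 + 6 = 11.
Optimal value attained by: walk 2->1->1.
Answer: (M^⊗2)[2][1] = 11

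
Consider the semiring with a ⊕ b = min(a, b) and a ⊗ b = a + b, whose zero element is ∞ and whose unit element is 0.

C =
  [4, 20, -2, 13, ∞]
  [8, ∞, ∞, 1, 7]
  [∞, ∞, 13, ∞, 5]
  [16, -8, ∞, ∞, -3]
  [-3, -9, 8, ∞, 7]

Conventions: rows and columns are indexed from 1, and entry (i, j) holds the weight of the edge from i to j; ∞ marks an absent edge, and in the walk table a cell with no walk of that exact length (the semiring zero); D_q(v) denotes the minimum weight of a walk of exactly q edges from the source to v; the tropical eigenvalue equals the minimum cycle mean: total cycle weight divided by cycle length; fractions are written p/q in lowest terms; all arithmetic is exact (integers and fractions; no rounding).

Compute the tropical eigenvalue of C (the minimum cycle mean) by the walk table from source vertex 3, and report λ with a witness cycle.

q=0: [∞, ∞, 0, ∞, ∞]
q=1: [∞, ∞, 13, ∞, 5]
q=2: [2, -4, 13, ∞, 12]
q=3: [4, 3, 0, -3, 3]
q=4: [0, -11, 2, 4, -6]
q=5: [-9, -15, -2, -10, -4]
Optimal cycle mean attained by: cycle 2->4->5->2, total 1 + (-3) + (-9), length 3.
Answer: λ = -11/3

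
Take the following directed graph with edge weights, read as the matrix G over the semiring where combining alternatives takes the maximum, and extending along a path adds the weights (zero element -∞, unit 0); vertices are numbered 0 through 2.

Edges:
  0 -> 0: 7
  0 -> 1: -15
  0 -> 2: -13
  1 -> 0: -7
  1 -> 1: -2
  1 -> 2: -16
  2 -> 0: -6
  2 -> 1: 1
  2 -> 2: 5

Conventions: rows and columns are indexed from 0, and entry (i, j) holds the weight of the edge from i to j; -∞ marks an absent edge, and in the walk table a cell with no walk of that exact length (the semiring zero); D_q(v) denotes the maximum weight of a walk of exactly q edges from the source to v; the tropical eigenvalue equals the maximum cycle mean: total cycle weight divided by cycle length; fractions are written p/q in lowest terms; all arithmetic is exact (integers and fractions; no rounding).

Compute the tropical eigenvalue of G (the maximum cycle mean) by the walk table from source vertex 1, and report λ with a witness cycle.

q=0: [-∞, 0, -∞]
q=1: [-7, -2, -16]
q=2: [0, -4, -11]
q=3: [7, -6, -6]
Optimal cycle mean attained by: cycle 0->0, total 7, length 1.
Answer: λ = 7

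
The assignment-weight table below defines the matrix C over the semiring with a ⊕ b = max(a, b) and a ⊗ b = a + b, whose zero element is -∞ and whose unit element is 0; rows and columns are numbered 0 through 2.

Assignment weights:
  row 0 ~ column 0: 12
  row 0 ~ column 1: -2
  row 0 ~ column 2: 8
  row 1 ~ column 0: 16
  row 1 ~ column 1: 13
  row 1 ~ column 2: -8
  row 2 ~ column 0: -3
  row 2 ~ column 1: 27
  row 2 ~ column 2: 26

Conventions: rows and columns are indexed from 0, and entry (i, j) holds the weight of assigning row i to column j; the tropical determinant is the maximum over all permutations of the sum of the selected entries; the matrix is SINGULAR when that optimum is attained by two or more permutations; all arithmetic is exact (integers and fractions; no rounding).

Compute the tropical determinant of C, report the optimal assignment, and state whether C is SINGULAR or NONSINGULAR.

σ = (0, 1, 2): 12 + 13 + 26 = 51
σ = (0, 2, 1): 12 + (-8) + 27 = 31
σ = (1, 0, 2): (-2) + 16 + 26 = 40
σ = (1, 2, 0): (-2) + (-8) + (-3) = -13
σ = (2, 0, 1): 8 + 16 + 27 = 51
σ = (2, 1, 0): 8 + 13 + (-3) = 18
Optimal value attained by: σ = (0, 1, 2).
Answer: det⊕(C) = 51; verdict: SINGULAR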